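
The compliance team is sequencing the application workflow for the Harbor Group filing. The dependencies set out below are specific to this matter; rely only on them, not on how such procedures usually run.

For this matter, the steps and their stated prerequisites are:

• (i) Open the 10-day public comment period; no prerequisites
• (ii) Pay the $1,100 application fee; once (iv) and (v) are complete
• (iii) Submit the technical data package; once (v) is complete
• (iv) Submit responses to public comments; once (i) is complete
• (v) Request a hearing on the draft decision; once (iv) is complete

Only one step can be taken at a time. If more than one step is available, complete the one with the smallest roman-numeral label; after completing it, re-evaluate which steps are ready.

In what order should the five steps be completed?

(i), (iv), (v), (ii), (iii)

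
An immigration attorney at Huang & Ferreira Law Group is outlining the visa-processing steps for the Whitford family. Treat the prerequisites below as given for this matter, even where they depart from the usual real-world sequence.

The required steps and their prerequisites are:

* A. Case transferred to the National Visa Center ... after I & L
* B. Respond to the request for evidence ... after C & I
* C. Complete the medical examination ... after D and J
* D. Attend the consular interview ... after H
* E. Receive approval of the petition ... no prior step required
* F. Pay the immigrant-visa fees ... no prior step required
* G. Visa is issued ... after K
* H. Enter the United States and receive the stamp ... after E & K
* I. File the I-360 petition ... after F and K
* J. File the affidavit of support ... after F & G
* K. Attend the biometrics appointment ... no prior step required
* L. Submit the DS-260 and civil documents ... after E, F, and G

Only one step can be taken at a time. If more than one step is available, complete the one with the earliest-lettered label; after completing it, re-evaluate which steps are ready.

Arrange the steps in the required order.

E → F → K → G → H → D → I → J → C → B → L → A

E, F and K have no prerequisites; E has the earlier label, so E is first.
F and K are both available; F has the earlier label → F.
That leaves K as the only ready step → K.
Ready: G, H and I. G has the earlier label → G.
J and L now also ready, so the ready set is {H, I, J, L}; H has the earlier label → H.
D now also ready, so the ready set is {D, I, J, L}; D has the earlier label → D.
I, J and L are all available; I has the earlier label → I.
J and L are both available; J has the earlier label → J.
C now also ready, so the ready set is {C, L}; C has the earlier label → C.
B now also ready, so the ready set is {B, L}; B has the earlier label → B.
L needed E, F and G, now all done → L.
That leaves A as the only ready step → A.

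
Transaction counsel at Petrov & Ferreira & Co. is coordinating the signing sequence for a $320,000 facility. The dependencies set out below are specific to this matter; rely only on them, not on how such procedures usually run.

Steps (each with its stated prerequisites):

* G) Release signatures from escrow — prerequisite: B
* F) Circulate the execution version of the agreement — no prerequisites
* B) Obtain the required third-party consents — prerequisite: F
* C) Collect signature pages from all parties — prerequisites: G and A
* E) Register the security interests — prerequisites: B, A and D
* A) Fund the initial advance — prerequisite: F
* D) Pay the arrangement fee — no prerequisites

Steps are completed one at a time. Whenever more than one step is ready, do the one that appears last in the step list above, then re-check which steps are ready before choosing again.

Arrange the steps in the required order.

D, F, A, B, E, G, C

D and F have no prerequisites; D is listed later, so D is first.
That leaves F as the only ready step → F.
A and B are both available; A is listed later → A.
B needed F, now all done → B.
Ready: E and G. E is listed later → E.
Next only G has its prerequisites met → G.
C needed A and G, now all done → C.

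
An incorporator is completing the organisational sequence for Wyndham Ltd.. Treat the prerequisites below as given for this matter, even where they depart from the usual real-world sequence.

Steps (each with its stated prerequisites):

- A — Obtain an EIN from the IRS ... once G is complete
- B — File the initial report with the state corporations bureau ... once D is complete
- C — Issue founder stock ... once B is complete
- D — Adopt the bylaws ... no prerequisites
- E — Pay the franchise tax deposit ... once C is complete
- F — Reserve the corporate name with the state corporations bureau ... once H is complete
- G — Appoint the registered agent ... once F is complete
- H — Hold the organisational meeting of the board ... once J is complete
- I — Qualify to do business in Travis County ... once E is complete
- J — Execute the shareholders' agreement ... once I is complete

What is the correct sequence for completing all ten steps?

D, B, C, E, I, J, H, F, G, A

Only D has no prerequisites, so it is first.
That leaves B as the only ready step → B.
Next only C has its prerequisites met → C.
E needed C, now all done → E.
I is the only step now ready → I.
J needed I, now all done → J.
H needed J, now all done → H.
That leaves F as the only ready step → F.
G needed F, now all done → G.
Next only A has its prerequisites met → A.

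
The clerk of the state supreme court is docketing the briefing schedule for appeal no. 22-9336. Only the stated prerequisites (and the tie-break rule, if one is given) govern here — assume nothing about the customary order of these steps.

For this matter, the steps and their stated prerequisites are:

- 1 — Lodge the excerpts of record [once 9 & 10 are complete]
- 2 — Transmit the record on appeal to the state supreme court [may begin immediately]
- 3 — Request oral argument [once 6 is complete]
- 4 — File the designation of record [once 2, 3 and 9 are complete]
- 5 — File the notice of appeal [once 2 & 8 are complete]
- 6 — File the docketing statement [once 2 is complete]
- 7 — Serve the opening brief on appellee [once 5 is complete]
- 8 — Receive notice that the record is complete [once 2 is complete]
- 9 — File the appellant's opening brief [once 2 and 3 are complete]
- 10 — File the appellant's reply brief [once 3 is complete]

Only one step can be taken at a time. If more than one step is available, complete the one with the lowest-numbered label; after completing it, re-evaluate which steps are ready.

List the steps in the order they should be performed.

2, 6, 3, 8, 5, 7, 9, 4, 10, 1

2 has no prerequisites → 2 first.
6 and 8 are both available; 6 has the earlier label → 6.
Ready: 3 and 8. 3 has the earlier label → 3.
9 and 10 now also ready, so the ready set is {8, 9, 10}; 8 has the earlier label → 8.
5 now also ready, so the ready set is {5, 9, 10}; 5 has the earlier label → 5.
7 now also ready, so the ready set is {7, 9, 10}; 7 has the earlier label → 7.
Now 9 and 10 have their prerequisites met. 9 has the earlier label, so 9 next.
Now 4 and 10 have their prerequisites met. 4 has the earlier label, so 4 next.
Next only 10 has its prerequisites met → 10.
That leaves 1 as the only ready step → 1.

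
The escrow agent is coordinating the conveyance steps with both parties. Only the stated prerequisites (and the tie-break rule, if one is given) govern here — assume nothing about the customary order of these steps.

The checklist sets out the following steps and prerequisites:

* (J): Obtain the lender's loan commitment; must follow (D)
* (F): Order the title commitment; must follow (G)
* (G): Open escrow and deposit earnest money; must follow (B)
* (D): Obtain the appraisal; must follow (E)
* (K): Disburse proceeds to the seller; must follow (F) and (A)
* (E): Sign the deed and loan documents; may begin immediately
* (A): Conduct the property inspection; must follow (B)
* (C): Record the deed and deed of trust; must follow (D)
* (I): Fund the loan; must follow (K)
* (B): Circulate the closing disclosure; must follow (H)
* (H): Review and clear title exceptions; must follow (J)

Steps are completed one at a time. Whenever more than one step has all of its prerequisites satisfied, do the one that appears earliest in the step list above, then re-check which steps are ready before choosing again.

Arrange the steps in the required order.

(E) is the only step with nothing outstanding, so it goes first.
That leaves (D) as the only ready step → (D).
Now (J) and (C) have their prerequisites met. (J) is listed earlier, so (J) next.
(C) and (H) are both available; (C) is listed earlier → (C).
That leaves (H) as the only ready step → (H).
(B) is the only step now ready → (B).
Now (G) and (A) have their prerequisites met. (G) is listed earlier, so (G) next.
(F) now also ready, so the ready set is {(F), (A)}; (F) is listed earlier → (F).
(A) needed (B), now all done → (A).
Next only (K) has its prerequisites met → (K).
(I) needed (K), now all done → (I).

(E), (D), (J), (C), (H), (B), (G), (F), (A), (K), (I)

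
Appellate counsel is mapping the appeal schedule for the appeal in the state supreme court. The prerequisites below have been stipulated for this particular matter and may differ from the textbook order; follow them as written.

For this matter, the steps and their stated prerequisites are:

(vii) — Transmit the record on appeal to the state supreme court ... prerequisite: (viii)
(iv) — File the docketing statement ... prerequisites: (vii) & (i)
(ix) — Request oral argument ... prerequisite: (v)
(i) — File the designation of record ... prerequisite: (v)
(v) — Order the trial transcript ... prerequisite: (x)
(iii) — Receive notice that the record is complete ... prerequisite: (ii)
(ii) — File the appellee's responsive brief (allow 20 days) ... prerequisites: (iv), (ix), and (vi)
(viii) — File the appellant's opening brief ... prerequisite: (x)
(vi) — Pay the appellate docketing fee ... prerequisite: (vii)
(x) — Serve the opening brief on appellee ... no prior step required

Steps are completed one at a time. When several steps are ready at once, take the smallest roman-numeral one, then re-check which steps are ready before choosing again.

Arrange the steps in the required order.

Only (x) has no prerequisites, so it is first.
Now (v) and (viii) have their prerequisites met. (v) has the earlier label, so (v) next.
(i), (viii) and (ix) are all available; (i) has the earlier label → (i).
Ready: (viii) and (ix). (viii) has the earlier label → (viii).
Ready: (vii) and (ix). (vii) has the earlier label → (vii).
(iv), (vi) and (ix) are all available; (iv) has the earlier label → (iv).
Now (vi) and (ix) have their prerequisites met. (vi) has the earlier label, so (vi) next.
(ix) is the only step now ready → (ix).
(ii) needed (iv), (vi) and (ix), now all done → (ii).
Next only (iii) has its prerequisites met → (iii).

(x) (v) (i) (viii) (vii) (iv) (vi) (ix) (ii) (iii)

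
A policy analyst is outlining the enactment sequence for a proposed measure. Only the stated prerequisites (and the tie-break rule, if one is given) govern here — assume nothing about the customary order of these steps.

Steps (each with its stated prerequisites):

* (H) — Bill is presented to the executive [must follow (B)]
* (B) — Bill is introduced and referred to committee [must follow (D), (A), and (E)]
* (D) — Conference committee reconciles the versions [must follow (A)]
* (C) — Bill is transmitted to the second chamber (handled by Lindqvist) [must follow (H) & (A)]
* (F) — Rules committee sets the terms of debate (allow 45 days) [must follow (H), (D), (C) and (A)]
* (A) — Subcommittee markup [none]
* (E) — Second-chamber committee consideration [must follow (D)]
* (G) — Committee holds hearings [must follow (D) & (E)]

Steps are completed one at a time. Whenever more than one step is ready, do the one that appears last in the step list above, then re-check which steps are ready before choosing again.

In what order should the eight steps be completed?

(A) has no prerequisites → (A) first.
(D) needed (A), now all done → (D).
That leaves (E) as the only ready step → (E).
Now (G) and (B) have their prerequisites met. (G) is listed later, so (G) next.
(B) needed (E), (A) and (D), now all done → (B).
(H) needed (B), now all done → (H).
That leaves (C) as the only ready step → (C).
That leaves (F) as the only ready step → (F).

(A) → (D) → (E) → (G) → (B) → (H) → (C) → (F)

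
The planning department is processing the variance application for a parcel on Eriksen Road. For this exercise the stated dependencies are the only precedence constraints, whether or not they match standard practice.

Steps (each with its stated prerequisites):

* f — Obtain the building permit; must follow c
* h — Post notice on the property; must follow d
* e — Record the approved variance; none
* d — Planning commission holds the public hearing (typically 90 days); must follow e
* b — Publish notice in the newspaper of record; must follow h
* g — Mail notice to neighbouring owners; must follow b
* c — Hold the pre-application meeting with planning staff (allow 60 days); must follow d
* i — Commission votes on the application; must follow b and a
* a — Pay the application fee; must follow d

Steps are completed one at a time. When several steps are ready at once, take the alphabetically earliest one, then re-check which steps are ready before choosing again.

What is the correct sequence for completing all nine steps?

e, d, a, c, f, h, b, g, i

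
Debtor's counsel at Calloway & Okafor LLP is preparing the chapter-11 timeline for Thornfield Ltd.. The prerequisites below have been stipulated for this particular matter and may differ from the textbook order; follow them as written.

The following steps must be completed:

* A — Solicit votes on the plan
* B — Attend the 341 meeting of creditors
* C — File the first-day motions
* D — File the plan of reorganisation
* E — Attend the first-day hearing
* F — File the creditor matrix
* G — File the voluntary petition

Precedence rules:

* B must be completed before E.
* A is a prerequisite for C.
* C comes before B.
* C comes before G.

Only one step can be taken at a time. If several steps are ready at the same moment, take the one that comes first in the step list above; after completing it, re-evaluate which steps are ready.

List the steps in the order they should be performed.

A, C, B, D, E, F, G

A, D and F have no prerequisites; A is listed earlier, so A is first.
C now also ready, so the ready set is {C, D, F}; C is listed earlier → C.
Now B, D, F and G have their prerequisites met. B is listed earlier, so B next.
E now also ready, so the ready set is {D, E, F, G}; D is listed earlier → D.
Now E, F and G have their prerequisites met. E is listed earlier, so E next.
F and G are both available; F is listed earlier → F.
G needed C, now all done → G.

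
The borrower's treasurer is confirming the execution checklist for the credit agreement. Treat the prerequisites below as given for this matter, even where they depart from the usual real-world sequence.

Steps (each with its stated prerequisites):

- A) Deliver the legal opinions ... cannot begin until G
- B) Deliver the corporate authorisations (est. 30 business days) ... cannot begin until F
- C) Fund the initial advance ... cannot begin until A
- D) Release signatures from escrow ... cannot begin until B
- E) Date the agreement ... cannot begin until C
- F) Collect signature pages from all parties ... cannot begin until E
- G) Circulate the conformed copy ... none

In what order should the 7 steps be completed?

G, A, C, E, F, B, D

G is the only step with nothing outstanding, so it goes first.
That leaves A as the only ready step → A.
That leaves C as the only ready step → C.
Next only E has its prerequisites met → E.
Next only F has its prerequisites met → F.
B needed F, now all done → B.
D needed B, now all done → D.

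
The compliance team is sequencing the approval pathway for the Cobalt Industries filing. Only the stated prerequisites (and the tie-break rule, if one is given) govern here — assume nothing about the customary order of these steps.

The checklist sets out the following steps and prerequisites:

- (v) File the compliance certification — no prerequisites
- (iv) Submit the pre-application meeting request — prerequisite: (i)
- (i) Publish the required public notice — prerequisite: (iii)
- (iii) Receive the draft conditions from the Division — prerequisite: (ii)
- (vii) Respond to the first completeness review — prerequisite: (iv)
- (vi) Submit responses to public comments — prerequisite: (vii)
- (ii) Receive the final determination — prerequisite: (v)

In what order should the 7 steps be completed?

(v), (ii), (iii), (i), (iv), (vii), (vi)

(v) has no prerequisites → (v) first.
Next only (ii) has its prerequisites met → (ii).
That leaves (iii) as the only ready step → (iii).
(i) needed (iii), now all done → (i).
(iv) needed (i), now all done → (iv).
(vii) needed (iv), now all done → (vii).
Next only (vi) has its prerequisites met → (vi).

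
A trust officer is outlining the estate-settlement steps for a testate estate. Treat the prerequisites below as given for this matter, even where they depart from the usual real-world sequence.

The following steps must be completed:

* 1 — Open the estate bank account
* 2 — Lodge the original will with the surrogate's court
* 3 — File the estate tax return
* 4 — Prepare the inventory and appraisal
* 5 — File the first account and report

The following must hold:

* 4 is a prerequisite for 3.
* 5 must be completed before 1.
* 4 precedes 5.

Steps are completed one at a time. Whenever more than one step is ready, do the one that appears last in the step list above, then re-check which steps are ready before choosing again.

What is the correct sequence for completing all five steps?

4 → 5 → 3 → 2 → 1

4 and 2 have no prerequisites; 4 is listed later, so 4 is first.
5, 3 and 2 are all available; 5 is listed later → 5.
Now 3, 2 and 1 have their prerequisites met. 3 is listed later, so 3 next.
Ready: 2 and 1. 2 is listed later → 2.
That leaves 1 as the only ready step → 1.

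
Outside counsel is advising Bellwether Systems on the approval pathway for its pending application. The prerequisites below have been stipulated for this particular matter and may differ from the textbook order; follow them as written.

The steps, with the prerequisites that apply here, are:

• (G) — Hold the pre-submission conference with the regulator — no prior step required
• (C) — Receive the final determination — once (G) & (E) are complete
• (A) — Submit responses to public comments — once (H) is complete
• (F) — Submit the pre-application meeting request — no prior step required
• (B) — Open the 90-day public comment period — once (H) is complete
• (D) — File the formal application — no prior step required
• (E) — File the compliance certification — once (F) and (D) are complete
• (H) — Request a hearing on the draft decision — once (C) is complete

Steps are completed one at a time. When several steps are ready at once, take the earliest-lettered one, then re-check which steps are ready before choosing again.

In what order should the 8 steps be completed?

Nothing is required for (D), (F) and (G). (D) has the earlier label → (D) first.
Now (F) and (G) have their prerequisites met. (F) has the earlier label, so (F) next.
Now (E) and (G) have their prerequisites met. (E) has the earlier label, so (E) next.
Next only (G) has its prerequisites met → (G).
That leaves (C) as the only ready step → (C).
Next only (H) has its prerequisites met → (H).
Now (A) and (B) have their prerequisites met. (A) has the earlier label, so (A) next.
Next only (B) has its prerequisites met → (B).

(D), (F), (E), (G), (C), (H), (A), (B)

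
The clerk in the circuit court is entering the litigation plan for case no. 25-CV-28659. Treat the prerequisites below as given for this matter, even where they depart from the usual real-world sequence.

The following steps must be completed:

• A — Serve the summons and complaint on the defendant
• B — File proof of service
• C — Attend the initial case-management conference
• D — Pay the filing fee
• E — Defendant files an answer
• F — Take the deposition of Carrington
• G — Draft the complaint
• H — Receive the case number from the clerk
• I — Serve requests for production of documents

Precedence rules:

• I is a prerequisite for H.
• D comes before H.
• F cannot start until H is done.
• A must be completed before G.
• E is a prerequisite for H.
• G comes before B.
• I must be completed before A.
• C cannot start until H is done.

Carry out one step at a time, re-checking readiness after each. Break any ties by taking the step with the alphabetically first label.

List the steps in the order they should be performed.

D E I A G B H C F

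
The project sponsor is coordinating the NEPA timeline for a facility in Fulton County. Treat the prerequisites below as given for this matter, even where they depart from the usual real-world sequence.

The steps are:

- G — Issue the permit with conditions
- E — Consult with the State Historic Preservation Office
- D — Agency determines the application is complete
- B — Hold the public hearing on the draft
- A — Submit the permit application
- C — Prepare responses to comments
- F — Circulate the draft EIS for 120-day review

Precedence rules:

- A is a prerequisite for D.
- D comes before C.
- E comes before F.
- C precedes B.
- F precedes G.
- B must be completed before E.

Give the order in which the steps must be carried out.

A, D, C, B, E, F, G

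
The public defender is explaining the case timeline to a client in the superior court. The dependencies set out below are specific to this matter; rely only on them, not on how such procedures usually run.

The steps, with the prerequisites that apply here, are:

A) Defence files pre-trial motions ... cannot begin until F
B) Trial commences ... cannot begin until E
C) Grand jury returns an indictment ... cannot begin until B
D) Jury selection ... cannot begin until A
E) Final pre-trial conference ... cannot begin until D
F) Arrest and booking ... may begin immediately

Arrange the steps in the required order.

F A D E B C

F is the only step with nothing outstanding, so it goes first.
Next only A has its prerequisites met → A.
D needed A, now all done → D.
E needed D, now all done → E.
B is the only step now ready → B.
Next only C has its prerequisites met → C.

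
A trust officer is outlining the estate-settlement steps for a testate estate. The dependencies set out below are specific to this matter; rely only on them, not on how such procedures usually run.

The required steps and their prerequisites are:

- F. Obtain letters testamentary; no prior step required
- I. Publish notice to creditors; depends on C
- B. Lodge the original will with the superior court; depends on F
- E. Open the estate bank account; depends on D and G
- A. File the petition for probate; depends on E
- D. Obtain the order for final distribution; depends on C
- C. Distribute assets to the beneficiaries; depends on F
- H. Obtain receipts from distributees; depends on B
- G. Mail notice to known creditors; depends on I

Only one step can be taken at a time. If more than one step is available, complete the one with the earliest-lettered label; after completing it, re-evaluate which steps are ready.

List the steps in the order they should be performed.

F is the only step with nothing outstanding, so it goes first.
Now B and C have their prerequisites met. B has the earlier label, so B next.
Now C and H have their prerequisites met. C has the earlier label, so C next.
D, H and I are all available; D has the earlier label → D.
H and I are both available; H has the earlier label → H.
I needed C, now all done → I.
G needed I, now all done → G.
E needed D and G, now all done → E.
A needed E, now all done → A.

F → B → C → D → H → I → G → E → A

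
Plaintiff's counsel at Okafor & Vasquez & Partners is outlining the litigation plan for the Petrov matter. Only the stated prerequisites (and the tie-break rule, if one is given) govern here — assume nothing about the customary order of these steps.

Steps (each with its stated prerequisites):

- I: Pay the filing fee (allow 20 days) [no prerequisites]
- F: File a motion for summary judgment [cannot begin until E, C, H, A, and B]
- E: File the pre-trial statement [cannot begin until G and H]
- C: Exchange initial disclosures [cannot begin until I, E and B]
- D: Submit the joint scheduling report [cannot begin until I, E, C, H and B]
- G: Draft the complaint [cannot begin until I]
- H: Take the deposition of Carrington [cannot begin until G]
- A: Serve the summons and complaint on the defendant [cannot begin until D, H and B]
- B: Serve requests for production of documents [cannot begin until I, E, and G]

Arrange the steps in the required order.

I has no prerequisites → I first.
G needed I, now all done → G.
H needed G, now all done → H.
E is the only step now ready → E.
Next only B has its prerequisites met → B.
That leaves C as the only ready step → C.
D needed I, E, C, H and B, now all done → D.
Next only A has its prerequisites met → A.
F is the only step now ready → F.

I, G, H, E, B, C, D, A, F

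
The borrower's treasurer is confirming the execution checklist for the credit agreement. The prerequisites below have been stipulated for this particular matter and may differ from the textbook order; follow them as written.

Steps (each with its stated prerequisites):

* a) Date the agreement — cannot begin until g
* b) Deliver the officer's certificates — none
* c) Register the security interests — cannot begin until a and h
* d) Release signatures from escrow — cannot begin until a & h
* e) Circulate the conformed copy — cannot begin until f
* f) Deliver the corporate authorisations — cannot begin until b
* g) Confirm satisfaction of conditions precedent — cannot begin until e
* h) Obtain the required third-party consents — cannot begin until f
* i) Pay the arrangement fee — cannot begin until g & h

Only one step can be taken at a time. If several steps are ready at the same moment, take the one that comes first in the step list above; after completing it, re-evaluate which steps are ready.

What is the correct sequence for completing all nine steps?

Only b has no prerequisites, so it is first.
f is the only step now ready → f.
Now e and h have their prerequisites met. e is listed earlier, so e next.
Now g and h have their prerequisites met. g is listed earlier, so g next.
a now also ready, so the ready set is {a, h}; a is listed earlier → a.
Next only h has its prerequisites met → h.
c, d and i are all available; c is listed earlier → c.
Ready: d and i. d is listed earlier → d.
i needed g and h, now all done → i.

b, f, e, g, a, h, c, d, i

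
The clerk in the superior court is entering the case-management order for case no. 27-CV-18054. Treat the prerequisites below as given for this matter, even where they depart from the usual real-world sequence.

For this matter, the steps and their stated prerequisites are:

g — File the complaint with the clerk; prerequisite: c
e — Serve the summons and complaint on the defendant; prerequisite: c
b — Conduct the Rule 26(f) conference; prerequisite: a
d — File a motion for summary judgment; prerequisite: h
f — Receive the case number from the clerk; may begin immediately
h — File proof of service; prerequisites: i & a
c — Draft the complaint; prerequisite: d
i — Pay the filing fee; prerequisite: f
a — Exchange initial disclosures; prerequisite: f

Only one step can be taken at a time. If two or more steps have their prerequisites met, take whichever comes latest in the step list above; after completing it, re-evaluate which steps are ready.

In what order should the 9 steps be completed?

f a i h d c b e g

f is the only step with nothing outstanding, so it goes first.
Ready: a and i. a is listed later → a.
b now also ready, so the ready set is {i, b}; i is listed later → i.
h now also ready, so the ready set is {h, b}; h is listed later → h.
d now also ready, so the ready set is {d, b}; d is listed later → d.
c now also ready, so the ready set is {c, b}; c is listed later → c.
b, e and g are all available; b is listed later → b.
Ready: e and g. e is listed later → e.
g needed c, now all done → g.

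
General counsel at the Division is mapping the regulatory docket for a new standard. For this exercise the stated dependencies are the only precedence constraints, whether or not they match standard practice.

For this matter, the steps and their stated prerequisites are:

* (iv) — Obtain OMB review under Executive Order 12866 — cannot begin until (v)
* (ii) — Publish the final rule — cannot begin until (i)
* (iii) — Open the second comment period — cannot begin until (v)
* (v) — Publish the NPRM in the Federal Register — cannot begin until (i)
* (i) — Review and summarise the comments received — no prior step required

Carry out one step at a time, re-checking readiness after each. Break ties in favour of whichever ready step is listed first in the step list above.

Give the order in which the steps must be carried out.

(i), (ii), (v), (iv), (iii)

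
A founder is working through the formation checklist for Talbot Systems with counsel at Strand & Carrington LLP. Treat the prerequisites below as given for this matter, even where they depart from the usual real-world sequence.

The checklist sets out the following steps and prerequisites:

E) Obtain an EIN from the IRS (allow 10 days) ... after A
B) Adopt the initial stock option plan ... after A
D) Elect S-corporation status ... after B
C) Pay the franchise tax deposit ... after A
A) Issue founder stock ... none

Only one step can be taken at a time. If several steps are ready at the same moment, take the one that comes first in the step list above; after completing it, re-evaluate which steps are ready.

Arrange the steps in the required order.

A, E, B, D, C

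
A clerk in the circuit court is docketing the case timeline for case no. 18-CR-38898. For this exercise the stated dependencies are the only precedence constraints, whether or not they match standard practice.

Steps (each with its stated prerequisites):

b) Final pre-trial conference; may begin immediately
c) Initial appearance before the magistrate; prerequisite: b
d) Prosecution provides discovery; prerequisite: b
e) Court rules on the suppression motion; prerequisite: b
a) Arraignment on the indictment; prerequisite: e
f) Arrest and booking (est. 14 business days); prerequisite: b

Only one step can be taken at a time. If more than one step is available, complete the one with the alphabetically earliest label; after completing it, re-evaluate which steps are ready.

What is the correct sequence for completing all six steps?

b, c, d, e, a, f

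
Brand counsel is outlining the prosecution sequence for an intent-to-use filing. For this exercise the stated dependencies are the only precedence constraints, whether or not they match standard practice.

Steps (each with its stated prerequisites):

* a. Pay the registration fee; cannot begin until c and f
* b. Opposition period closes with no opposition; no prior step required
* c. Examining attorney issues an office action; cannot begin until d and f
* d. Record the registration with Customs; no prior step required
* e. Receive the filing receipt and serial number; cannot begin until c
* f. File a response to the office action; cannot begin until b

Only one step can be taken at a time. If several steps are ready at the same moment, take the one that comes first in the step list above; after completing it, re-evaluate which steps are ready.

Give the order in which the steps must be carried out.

b, d, f, c, a, e

Nothing is required for b and d. b is listed earlier → b first.
f now also ready, so the ready set is {d, f}; d is listed earlier → d.
f is the only step now ready → f.
Next only c has its prerequisites met → c.
Ready: a and e. a is listed earlier → a.
e is the only step now ready → e.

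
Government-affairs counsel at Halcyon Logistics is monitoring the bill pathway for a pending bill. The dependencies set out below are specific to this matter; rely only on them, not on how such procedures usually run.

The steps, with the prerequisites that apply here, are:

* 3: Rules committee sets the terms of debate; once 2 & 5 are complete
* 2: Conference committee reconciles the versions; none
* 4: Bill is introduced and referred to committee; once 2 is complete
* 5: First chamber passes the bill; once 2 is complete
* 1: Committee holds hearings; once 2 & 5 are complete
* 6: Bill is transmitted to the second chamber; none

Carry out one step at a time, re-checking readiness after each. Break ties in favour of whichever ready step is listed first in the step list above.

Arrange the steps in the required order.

2, 4, 5, 3, 1, 6

Nothing is required for 2 and 6. 2 is listed earlier → 2 first.
4 and 5 now also ready, so the ready set is {4, 5, 6}; 4 is listed earlier → 4.
5 and 6 are both available; 5 is listed earlier → 5.
3, 1 and 6 are all available; 3 is listed earlier → 3.
Now 1 and 6 have their prerequisites met. 1 is listed earlier, so 1 next.
6 is the only step now ready → 6.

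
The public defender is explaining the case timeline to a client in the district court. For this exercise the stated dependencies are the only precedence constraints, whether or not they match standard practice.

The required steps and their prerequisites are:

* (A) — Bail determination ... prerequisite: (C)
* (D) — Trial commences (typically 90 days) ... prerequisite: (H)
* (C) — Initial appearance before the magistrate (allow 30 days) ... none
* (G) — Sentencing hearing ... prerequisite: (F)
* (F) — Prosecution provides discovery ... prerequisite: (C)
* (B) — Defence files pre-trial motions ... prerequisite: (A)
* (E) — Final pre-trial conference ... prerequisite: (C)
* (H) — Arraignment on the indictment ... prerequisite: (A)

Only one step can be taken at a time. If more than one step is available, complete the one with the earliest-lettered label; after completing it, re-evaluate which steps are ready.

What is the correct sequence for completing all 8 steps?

(C) is the only step with nothing outstanding, so it goes first.
(A), (E) and (F) are all available; (A) has the earlier label → (A).
(B) and (H) now also ready, so the ready set is {(B), (E), (F), (H)}; (B) has the earlier label → (B).
Ready: (E), (F) and (H). (E) has the earlier label → (E).
(F) and (H) are both available; (F) has the earlier label → (F).
(G) now also ready, so the ready set is {(G), (H)}; (G) has the earlier label → (G).
That leaves (H) as the only ready step → (H).
(D) needed (H), now all done → (D).

(C), (A), (B), (E), (F), (G), (H), (D)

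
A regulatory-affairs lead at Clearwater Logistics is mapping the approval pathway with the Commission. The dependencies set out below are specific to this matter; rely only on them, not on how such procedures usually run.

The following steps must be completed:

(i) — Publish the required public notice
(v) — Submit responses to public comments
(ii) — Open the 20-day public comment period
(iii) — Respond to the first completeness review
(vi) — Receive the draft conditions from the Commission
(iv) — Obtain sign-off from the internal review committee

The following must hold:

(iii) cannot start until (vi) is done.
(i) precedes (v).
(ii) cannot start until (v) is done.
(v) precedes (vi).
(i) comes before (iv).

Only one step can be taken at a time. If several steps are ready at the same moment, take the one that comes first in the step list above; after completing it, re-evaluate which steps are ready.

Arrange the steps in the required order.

(i) has no prerequisites → (i) first.
Now (v) and (iv) have their prerequisites met. (v) is listed earlier, so (v) next.
(ii), (vi) and (iv) are all available; (ii) is listed earlier → (ii).
(vi) and (iv) are both available; (vi) is listed earlier → (vi).
(iii) and (iv) are both available; (iii) is listed earlier → (iii).
(iv) is the only step now ready → (iv).

(i), (v), (ii), (vi), (iii), (iv)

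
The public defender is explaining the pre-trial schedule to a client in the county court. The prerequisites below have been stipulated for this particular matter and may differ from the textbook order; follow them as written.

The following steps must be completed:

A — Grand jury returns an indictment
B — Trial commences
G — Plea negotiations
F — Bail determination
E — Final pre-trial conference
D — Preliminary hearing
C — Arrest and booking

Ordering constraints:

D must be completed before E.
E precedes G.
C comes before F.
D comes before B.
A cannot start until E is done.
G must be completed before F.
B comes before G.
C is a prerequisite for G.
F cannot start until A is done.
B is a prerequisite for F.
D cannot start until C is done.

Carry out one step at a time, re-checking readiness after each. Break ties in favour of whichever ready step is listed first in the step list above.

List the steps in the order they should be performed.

C, D, B, E, A, G, F

C is the only step with nothing outstanding, so it goes first.
D needed C, now all done → D.
Now B and E have their prerequisites met. B is listed earlier, so B next.
E needed D, now all done → E.
Ready: A and G. A is listed earlier → A.
Next only G has its prerequisites met → G.
Next only F has its prerequisites met → F.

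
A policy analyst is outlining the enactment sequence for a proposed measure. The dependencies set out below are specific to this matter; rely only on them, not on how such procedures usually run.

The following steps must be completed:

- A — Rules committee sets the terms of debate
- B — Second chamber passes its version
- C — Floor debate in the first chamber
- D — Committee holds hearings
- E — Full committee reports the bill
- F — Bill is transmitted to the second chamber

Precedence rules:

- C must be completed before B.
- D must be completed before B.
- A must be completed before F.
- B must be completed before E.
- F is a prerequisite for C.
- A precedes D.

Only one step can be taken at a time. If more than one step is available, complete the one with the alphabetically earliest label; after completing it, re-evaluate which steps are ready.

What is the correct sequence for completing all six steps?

Only A has no prerequisites, so it is first.
Ready: D and F. D has the earlier label → D.
Next only F has its prerequisites met → F.
C needed F, now all done → C.
That leaves B as the only ready step → B.
E needed B, now all done → E.

A → D → F → C → B → E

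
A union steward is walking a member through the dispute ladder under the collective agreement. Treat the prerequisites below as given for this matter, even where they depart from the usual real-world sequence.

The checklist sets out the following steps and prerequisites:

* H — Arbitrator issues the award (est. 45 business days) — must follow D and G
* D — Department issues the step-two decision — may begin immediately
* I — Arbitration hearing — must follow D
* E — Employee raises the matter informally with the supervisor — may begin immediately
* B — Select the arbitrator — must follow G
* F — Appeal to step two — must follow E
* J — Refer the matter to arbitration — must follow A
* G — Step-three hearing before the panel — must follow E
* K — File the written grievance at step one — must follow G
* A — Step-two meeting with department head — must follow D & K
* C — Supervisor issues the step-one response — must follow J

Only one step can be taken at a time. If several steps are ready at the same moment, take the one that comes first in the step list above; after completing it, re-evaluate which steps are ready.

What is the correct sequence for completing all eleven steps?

D I E F G H B K A J C

Nothing is required for D and E. D is listed earlier → D first.
Ready: I and E. I is listed earlier → I.
That leaves E as the only ready step → E.
F and G are both available; F is listed earlier → F.
G needed E, now all done → G.
Ready: H, B and K. H is listed earlier → H.
Now B and K have their prerequisites met. B is listed earlier, so B next.
K needed G, now all done → K.
A needed D and K, now all done → A.
That leaves J as the only ready step → J.
C needed J, now all done → C.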